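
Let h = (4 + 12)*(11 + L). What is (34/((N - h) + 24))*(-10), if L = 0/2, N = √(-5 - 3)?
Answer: 6460/2889 + 85*I*√2/2889 ≈ 2.2361 + 0.041609*I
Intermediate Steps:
N = 2*I*√2 (N = √(-8) = 2*I*√2 ≈ 2.8284*I)
L = 0 (L = 0*(½) = 0)
h = 176 (h = (4 + 12)*(11 + 0) = 16*11 = 176)
(34/((N - h) + 24))*(-10) = (34/((2*I*√2 - 1*176) + 24))*(-10) = (34/((2*I*√2 - 176) + 24))*(-10) = (34/((-176 + 2*I*√2) + 24))*(-10) = (34/(-152 + 2*I*√2))*(-10) = -340/(-152 + 2*I*√2)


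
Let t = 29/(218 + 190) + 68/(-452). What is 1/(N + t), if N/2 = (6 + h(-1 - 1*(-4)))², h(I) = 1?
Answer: 46104/4514533 ≈ 0.010212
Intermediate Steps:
N = 98 (N = 2*(6 + 1)² = 2*7² = 2*49 = 98)
t = -3659/46104 (t = 29/408 + 68*(-1/452) = 29*(1/408) - 17/113 = 29/408 - 17/113 = -3659/46104 ≈ -0.079364)
1/(N + t) = 1/(98 - 3659/46104) = 1/(4514533/46104) = 46104/4514533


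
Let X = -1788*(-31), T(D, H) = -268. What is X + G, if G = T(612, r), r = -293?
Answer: 55160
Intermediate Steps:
X = 55428
G = -268
X + G = 55428 - 268 = 55160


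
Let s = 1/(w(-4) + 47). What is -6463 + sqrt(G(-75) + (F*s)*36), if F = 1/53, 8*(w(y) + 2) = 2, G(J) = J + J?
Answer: -6463 + I*sqrt(13802465958)/9593 ≈ -6463.0 + 12.247*I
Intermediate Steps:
G(J) = 2*J
w(y) = -7/4 (w(y) = -2 + (1/8)*2 = -2 + 1/4 = -7/4)
F = 1/53 ≈ 0.018868
s = 4/181 (s = 1/(-7/4 + 47) = 1/(181/4) = 4/181 ≈ 0.022099)
-6463 + sqrt(G(-75) + (F*s)*36) = -6463 + sqrt(2*(-75) + ((1/53)*(4/181))*36) = -6463 + sqrt(-150 + (4/9593)*36) = -6463 + sqrt(-150 + 144/9593) = -6463 + sqrt(-1438806/9593) = -6463 + I*sqrt(13802465958)/9593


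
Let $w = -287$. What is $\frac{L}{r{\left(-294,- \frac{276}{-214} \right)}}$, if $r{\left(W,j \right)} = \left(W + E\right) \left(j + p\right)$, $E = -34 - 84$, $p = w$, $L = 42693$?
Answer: $\frac{240429}{662908} \approx 0.36269$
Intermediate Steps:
$p = -287$
$E = -118$ ($E = -34 - 84 = -118$)
$r{\left(W,j \right)} = \left(-287 + j\right) \left(-118 + W\right)$ ($r{\left(W,j \right)} = \left(W - 118\right) \left(j - 287\right) = \left(-118 + W\right) \left(-287 + j\right) = \left(-287 + j\right) \left(-118 + W\right)$)
$\frac{L}{r{\left(-294,- \frac{276}{-214} \right)}} = \frac{42693}{33866 - -84378 - 118 \left(- \frac{276}{-214}\right) - 294 \left(- \frac{276}{-214}\right)} = \frac{42693}{33866 + 84378 - 118 \left(\left(-276\right) \left(- \frac{1}{214}\right)\right) - 294 \left(\left(-276\right) \left(- \frac{1}{214}\right)\right)} = \frac{42693}{33866 + 84378 - \frac{16284}{107} - \frac{40572}{107}} = \frac{42693}{\frac{12595252}{107}} = 42693 \cdot \frac{107}{12595252} = \frac{240429}{662908}$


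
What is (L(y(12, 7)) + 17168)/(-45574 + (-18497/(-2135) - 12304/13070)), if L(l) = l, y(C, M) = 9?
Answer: -9586294753/25430038351 ≈ -0.37697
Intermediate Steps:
(L(y(12, 7)) + 17168)/(-45574 + (-18497/(-2135) - 12304/13070)) = (9 + 17168)/(-45574 + (-18497/(-2135) - 12304/13070)) = 17177/(-45574 + (-18497*(-1/2135) - 12304*1/13070)) = 17177/(-45574 + (18497/2135 - 6152/6535)) = 17177/(-45574 + 4309735/558089) = 17177/(-25430038351/558089) = 17177*(-558089/25430038351) = -9586294753/25430038351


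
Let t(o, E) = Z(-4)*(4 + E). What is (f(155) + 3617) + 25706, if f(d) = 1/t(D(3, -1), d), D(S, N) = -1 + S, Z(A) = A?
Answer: 18649427/636 ≈ 29323.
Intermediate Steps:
t(o, E) = -16 - 4*E (t(o, E) = -4*(4 + E) = -16 - 4*E)
f(d) = 1/(-16 - 4*d)
(f(155) + 3617) + 25706 = (1/(4*(-4 - 1*155)) + 3617) + 25706 = (1/(4*(-4 - 155)) + 3617) + 25706 = ((¼)/(-159) + 3617) + 25706 = ((¼)*(-1/159) + 3617) + 25706 = (-1/636 + 3617) + 25706 = 2300411/636 + 25706 = 18649427/636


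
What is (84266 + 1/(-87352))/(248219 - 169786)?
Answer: 7360803631/6851279416 ≈ 1.0744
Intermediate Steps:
(84266 + 1/(-87352))/(248219 - 169786) = (84266 - 1/87352)/78433 = (7360803631/87352)*(1/78433) = 7360803631/6851279416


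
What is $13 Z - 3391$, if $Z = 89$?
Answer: $-2234$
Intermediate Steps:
$13 Z - 3391 = 13 \cdot 89 - 3391 = 1157 - 3391 = -2234$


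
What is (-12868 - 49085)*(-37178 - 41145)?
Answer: 4852344819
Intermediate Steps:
(-12868 - 49085)*(-37178 - 41145) = -61953*(-78323) = 4852344819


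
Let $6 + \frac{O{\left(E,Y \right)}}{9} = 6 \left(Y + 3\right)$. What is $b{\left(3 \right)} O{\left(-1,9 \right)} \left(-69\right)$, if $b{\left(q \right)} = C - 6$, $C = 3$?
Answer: $122958$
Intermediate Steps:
$O{\left(E,Y \right)} = 108 + 54 Y$ ($O{\left(E,Y \right)} = -54 + 9 \cdot 6 \left(Y + 3\right) = -54 + 9 \cdot 6 \left(3 + Y\right) = -54 + 9 \left(18 + 6 Y\right) = -54 + \left(162 + 54 Y\right) = 108 + 54 Y$)
$b{\left(q \right)} = -3$ ($b{\left(q \right)} = 3 - 6 = -3$)
$b{\left(3 \right)} O{\left(-1,9 \right)} \left(-69\right) = - 3 \left(108 + 54 \cdot 9\right) \left(-69\right) = - 3 \left(108 + 486\right) \left(-69\right) = \left(-3\right) 594 \left(-69\right) = \left(-1782\right) \left(-69\right) = 122958$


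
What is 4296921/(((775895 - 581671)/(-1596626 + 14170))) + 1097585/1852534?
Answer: -393645430329043817/11243955113 ≈ -3.5010e+7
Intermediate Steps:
4296921/(((775895 - 581671)/(-1596626 + 14170))) + 1097585/1852534 = 4296921/((194224/(-1582456))) + 1097585*(1/1852534) = 4296921/((194224*(-1/1582456))) + 1097585/1852534 = 4296921/(-24278/197807) + 1097585/1852534 = 4296921*(-197807/24278) + 1097585/1852534 = -849961052247/24278 + 1097585/1852534 = -393645430329043817/11243955113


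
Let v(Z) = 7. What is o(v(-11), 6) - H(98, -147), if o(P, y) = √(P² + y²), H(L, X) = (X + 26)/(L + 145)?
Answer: 121/243 + √85 ≈ 9.7175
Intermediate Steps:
H(L, X) = (26 + X)/(145 + L)
o(v(-11), 6) - H(98, -147) = √(7² + 6²) - (26 - 147)/(145 + 98) = √(49 + 36) - (-121)/243 = √85 - (-121)/243 = √85 - 1*(-121/243) = √85 + 121/243 = 121/243 + √85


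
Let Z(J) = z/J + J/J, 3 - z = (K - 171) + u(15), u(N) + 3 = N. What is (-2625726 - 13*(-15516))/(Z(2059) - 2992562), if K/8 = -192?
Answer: 4991053062/6161681401 ≈ 0.81001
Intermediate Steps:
K = -1536 (K = 8*(-192) = -1536)
u(N) = -3 + N
z = 1698 (z = 3 - ((-1536 - 171) + (-3 + 15)) = 3 - (-1707 + 12) = 3 - 1*(-1695) = 3 + 1695 = 1698)
Z(J) = 1 + 1698/J (Z(J) = 1698/J + J/J = 1698/J + 1 = 1 + 1698/J)
(-2625726 - 13*(-15516))/(Z(2059) - 2992562) = (-2625726 - 13*(-15516))/((1698 + 2059)/2059 - 2992562) = (-2625726 + 201708)/((1/2059)*3757 - 2992562) = -2424018/(3757/2059 - 2992562) = -2424018/(-6161681401/2059) = -2424018*(-2059/6161681401) = 4991053062/6161681401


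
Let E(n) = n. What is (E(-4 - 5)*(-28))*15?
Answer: 3780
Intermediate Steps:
(E(-4 - 5)*(-28))*15 = ((-4 - 5)*(-28))*15 = -9*(-28)*15 = 252*15 = 3780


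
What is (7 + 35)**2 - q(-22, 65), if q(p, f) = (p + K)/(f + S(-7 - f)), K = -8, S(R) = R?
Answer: 12318/7 ≈ 1759.7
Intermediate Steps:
q(p, f) = 8/7 - p/7 (q(p, f) = (p - 8)/(f + (-7 - f)) = (-8 + p)/(-7) = (-8 + p)*(-1/7) = 8/7 - p/7)
(7 + 35)**2 - q(-22, 65) = (7 + 35)**2 - (8/7 - 1/7*(-22)) = 42**2 - (8/7 + 22/7) = 1764 - 1*30/7 = 1764 - 30/7 = 12318/7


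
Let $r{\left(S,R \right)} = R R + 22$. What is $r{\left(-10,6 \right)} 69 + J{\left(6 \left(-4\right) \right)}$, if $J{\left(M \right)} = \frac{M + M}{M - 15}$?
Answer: $\frac{52042}{13} \approx 4003.2$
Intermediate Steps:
$J{\left(M \right)} = \frac{2 M}{-15 + M}$
$r{\left(S,R \right)} = 22 + R^{2}$ ($r{\left(S,R \right)} = R^{2} + 22 = 22 + R^{2}$)
$r{\left(-10,6 \right)} 69 + J{\left(6 \left(-4\right) \right)} = \left(22 + 6^{2}\right) 69 + \frac{2 \cdot 6 \left(-4\right)}{-15 + 6 \left(-4\right)} = \left(22 + 36\right) 69 + 2 \left(-24\right) \frac{1}{-15 - 24} = 58 \cdot 69 + 2 \left(-24\right) \frac{1}{-39} = 4002 + 2 \left(-24\right) \left(- \frac{1}{39}\right) = 4002 + \frac{16}{13} = \frac{52042}{13}$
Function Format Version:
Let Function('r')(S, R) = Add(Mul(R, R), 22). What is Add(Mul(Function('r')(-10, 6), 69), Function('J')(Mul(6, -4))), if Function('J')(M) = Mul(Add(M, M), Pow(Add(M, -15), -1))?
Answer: Rational(52042, 13) ≈ 4003.2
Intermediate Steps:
Function('J')(M) = Mul(2, M, Pow(Add(-15, M), -1)) (Function('J')(M) = Mul(Mul(2, M), Pow(Add(-15, M), -1)) = Mul(2, M, Pow(Add(-15, M), -1)))
Function('r')(S, R) = Add(22, Pow(R, 2)) (Function('r')(S, R) = Add(Pow(R, 2), 22) = Add(22, Pow(R, 2)))
Add(Mul(Function('r')(-10, 6), 69), Function('J')(Mul(6, -4))) = Add(Mul(Add(22, Pow(6, 2)), 69), Mul(2, Mul(6, -4), Pow(Add(-15, Mul(6, -4)), -1))) = Add(Mul(Add(22, 36), 69), Mul(2, -24, Pow(Add(-15, -24), -1))) = Add(Mul(58, 69), Mul(2, -24, Pow(-39, -1))) = Add(4002, Mul(2, -24, Rational(-1, 39))) = Add(4002, Rational(16, 13)) = Rational(52042, 13)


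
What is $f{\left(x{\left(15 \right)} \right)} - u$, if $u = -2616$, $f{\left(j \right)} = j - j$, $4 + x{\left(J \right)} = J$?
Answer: $2616$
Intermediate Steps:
$x{\left(J \right)} = -4 + J$
$f{\left(j \right)} = 0$
$f{\left(x{\left(15 \right)} \right)} - u = 0 - -2616 = 0 + 2616 = 2616$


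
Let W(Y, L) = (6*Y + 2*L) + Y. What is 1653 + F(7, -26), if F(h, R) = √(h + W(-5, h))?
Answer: 1653 + I*√14 ≈ 1653.0 + 3.7417*I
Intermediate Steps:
W(Y, L) = 2*L + 7*Y (W(Y, L) = (2*L + 6*Y) + Y = 2*L + 7*Y)
F(h, R) = √(-35 + 3*h) (F(h, R) = √(h + (2*h + 7*(-5))) = √(h + (2*h - 35)) = √(h + (-35 + 2*h)) = √(-35 + 3*h))
1653 + F(7, -26) = 1653 + √(-35 + 3*7) = 1653 + √(-35 + 21) = 1653 + √(-14) = 1653 + I*√14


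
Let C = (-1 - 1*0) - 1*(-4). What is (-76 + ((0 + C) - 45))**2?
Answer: 13924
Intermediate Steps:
C = 3 (C = (-1 + 0) + 4 = -1 + 4 = 3)
(-76 + ((0 + C) - 45))**2 = (-76 + ((0 + 3) - 45))**2 = (-76 + (3 - 45))**2 = (-76 - 42)**2 = (-118)**2 = 13924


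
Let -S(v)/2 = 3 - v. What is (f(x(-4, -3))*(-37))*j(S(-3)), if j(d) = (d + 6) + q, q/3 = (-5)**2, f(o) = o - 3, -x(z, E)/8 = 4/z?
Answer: -12765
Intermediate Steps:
x(z, E) = -32/z
f(o) = -3 + o
S(v) = -6 + 2*v (S(v) = -2*(3 - v) = -6 + 2*v)
q = 75 (q = 3*(-5)**2 = 3*25 = 75)
j(d) = 81 + d (j(d) = (d + 6) + 75 = (6 + d) + 75 = 81 + d)
(f(x(-4, -3))*(-37))*j(S(-3)) = ((-3 - 32/(-4))*(-37))*(81 + (-6 + 2*(-3))) = ((-3 - 32*(-1/4))*(-37))*(81 + (-6 - 6)) = ((-3 + 8)*(-37))*(81 - 12) = (5*(-37))*69 = -185*69 = -12765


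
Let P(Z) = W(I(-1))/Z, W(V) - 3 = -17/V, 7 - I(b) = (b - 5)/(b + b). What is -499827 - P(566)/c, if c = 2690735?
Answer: -608971626888215/1218364808 ≈ -4.9983e+5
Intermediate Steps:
I(b) = 7 - (-5 + b)/(2*b) (I(b) = 7 - (b - 5)/(b + b) = 7 - (-5 + b)/(2*b))
W(V) = 3 - 17/V
P(Z) = -5/(4*Z) (P(Z) = (3 - 17*(-2/(5 + 13*(-1))))/Z = (3 - 17*(-2/(5 - 13)))/Z = (3 - 17/((½)*(-1)*(-8)))/Z = (3 - 17/4)/Z = -5/(4*Z))
-499827 - P(566)/c = -499827 - (-5/4/566)/2690735 = -499827 - (-5/4*1/566)/2690735 = -499827 - (-5)/(2264*2690735) = -499827 - 1*(-1/1218364808) = -499827 + 1/1218364808 = -608971626888215/1218364808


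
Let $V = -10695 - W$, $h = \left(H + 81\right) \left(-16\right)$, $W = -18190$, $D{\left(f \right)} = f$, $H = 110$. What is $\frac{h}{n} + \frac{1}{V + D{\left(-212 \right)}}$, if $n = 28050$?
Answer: $- \frac{11114399}{102144075} \approx -0.10881$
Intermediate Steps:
$h = -3056$ ($h = \left(110 + 81\right) \left(-16\right) = 191 \left(-16\right) = -3056$)
$V = 7495$ ($V = -10695 - -18190 = -10695 + 18190 = 7495$)
$\frac{h}{n} + \frac{1}{V + D{\left(-212 \right)}} = - \frac{3056}{28050} + \frac{1}{7495 - 212} = \left(-3056\right) \frac{1}{28050} + \frac{1}{7283} = - \frac{1528}{14025} + \frac{1}{7283} = - \frac{11114399}{102144075}$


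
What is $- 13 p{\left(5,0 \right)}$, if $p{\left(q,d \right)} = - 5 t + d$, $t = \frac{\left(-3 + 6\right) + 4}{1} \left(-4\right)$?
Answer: $-1820$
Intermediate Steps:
$t = -28$ ($t = \left(3 + 4\right) 1 \left(-4\right) = 7 \cdot 1 \left(-4\right) = 7 \left(-4\right) = -28$)
$p{\left(q,d \right)} = 140 + d$ ($p{\left(q,d \right)} = \left(-5\right) \left(-28\right) + d = 140 + d$)
$- 13 p{\left(5,0 \right)} = - 13 \left(140 + 0\right) = \left(-13\right) 140 = -1820$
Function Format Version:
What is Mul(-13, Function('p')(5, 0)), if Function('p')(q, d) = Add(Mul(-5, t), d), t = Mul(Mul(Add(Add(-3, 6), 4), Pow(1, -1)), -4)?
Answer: -1820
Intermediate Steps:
t = -28 (t = Mul(Mul(Add(3, 4), 1), -4) = Mul(Mul(7, 1), -4) = Mul(7, -4) = -28)
Function('p')(q, d) = Add(140, d) (Function('p')(q, d) = Add(Mul(-5, -28), d) = Add(140, d))
Mul(-13, Function('p')(5, 0)) = Mul(-13, Add(140, 0)) = Mul(-13, 140) = -1820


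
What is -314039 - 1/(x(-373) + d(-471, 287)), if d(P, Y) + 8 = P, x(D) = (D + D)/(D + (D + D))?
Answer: -450645962/1435 ≈ -3.1404e+5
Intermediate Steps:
x(D) = 2/3 (x(D) = (2*D)/(D + 2*D) = (2*D)/((3*D)) = (2*D)*(1/(3*D)) = 2/3)
d(P, Y) = -8 + P
-314039 - 1/(x(-373) + d(-471, 287)) = -314039 - 1/(2/3 + (-8 - 471)) = -314039 - 1/(2/3 - 479) = -314039 - 1/(-1435/3) = -314039 - 1*(-3/1435) = -314039 + 3/1435 = -450645962/1435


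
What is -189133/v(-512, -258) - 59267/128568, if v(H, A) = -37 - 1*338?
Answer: 2699358491/5357000 ≈ 503.89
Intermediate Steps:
v(H, A) = -375 (v(H, A) = -37 - 338 = -375)
-189133/v(-512, -258) - 59267/128568 = -189133/(-375) - 59267/128568 = -189133*(-1/375) - 59267*1/128568 = 189133/375 - 59267/128568 = 2699358491/5357000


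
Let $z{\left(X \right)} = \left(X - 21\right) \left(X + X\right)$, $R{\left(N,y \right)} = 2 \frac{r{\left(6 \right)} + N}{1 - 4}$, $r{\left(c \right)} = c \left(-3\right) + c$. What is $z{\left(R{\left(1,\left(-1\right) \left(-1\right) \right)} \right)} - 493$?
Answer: $- \frac{6241}{9} \approx -693.44$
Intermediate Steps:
$r{\left(c \right)} = - 2 c$ ($r{\left(c \right)} = - 3 c + c = - 2 c$)
$R{\left(N,y \right)} = 8 - \frac{2 N}{3}$ ($R{\left(N,y \right)} = 2 \frac{\left(-2\right) 6 + N}{1 - 4} = 2 \frac{-12 + N}{-3} = 2 \left(-12 + N\right) \left(- \frac{1}{3}\right) = 2 \left(4 - \frac{N}{3}\right) = 8 - \frac{2 N}{3}$)
$z{\left(X \right)} = 2 X \left(-21 + X\right)$ ($z{\left(X \right)} = \left(-21 + X\right) 2 X = 2 X \left(-21 + X\right)$)
$z{\left(R{\left(1,\left(-1\right) \left(-1\right) \right)} \right)} - 493 = 2 \left(8 - \frac{2}{3}\right) \left(-21 + \left(8 - \frac{2}{3}\right)\right) - 493 = 2 \cdot \frac{22}{3} \left(-21 + \frac{22}{3}\right) - 493 = 2 \cdot \frac{22}{3} \left(- \frac{41}{3}\right) - 493 = - \frac{1804}{9} - 493 = - \frac{6241}{9}$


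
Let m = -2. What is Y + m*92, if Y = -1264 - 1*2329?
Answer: -3777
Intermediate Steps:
Y = -3593 (Y = -1264 - 2329 = -3593)
Y + m*92 = -3593 - 2*92 = -3593 - 184 = -3777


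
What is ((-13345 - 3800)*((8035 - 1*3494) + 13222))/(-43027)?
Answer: 304546635/43027 ≈ 7078.0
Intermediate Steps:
((-13345 - 3800)*((8035 - 1*3494) + 13222))/(-43027) = -17145*((8035 - 3494) + 13222)*(-1/43027) = -17145*(4541 + 13222)*(-1/43027) = -17145*17763*(-1/43027) = -304546635*(-1/43027) = 304546635/43027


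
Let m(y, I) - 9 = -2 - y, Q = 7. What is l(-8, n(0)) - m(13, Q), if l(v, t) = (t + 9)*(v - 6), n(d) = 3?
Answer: -162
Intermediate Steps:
m(y, I) = 7 - y (m(y, I) = 9 + (-2 - y) = 7 - y)
l(v, t) = (-6 + v)*(9 + t) (l(v, t) = (9 + t)*(-6 + v) = (-6 + v)*(9 + t))
l(-8, n(0)) - m(13, Q) = (-54 - 6*3 + 9*(-8) + 3*(-8)) - (7 - 1*13) = (-54 - 18 - 72 - 24) - (7 - 13) = -168 - 1*(-6) = -168 + 6 = -162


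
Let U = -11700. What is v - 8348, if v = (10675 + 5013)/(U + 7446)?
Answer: -17764040/2127 ≈ -8351.7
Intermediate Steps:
v = -7844/2127 (v = (10675 + 5013)/(-11700 + 7446) = 15688/(-4254) = 15688*(-1/4254) = -7844/2127 ≈ -3.6878)
v - 8348 = -7844/2127 - 8348 = -17764040/2127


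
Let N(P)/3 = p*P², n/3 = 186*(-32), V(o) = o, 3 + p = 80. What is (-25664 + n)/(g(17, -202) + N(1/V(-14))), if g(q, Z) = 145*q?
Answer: -1218560/69053 ≈ -17.647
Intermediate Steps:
p = 77 (p = -3 + 80 = 77)
n = -17856 (n = 3*(186*(-32)) = 3*(-5952) = -17856)
N(P) = 231*P² (N(P) = 3*(77*P²) = 231*P²)
(-25664 + n)/(g(17, -202) + N(1/V(-14))) = (-25664 - 17856)/(145*17 + 231*(1/(-14))²) = -43520/(2465 + 231*(-1/14)²) = -43520/(2465 + 231*(1/196)) = -43520/(2465 + 33/28) = -43520/69053/28 = -43520*28/69053 = -1218560/69053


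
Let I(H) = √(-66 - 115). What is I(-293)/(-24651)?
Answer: -I*√181/24651 ≈ -0.00054576*I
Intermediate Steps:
I(H) = I*√181 (I(H) = √(-181) = I*√181)
I(-293)/(-24651) = (I*√181)/(-24651) = (I*√181)*(-1/24651) = -I*√181/24651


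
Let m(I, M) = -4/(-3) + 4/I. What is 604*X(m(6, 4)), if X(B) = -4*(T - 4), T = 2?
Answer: 4832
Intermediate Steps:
m(I, M) = 4/3 + 4/I (m(I, M) = -4*(-⅓) + 4/I = 4/3 + 4/I)
X(B) = 8 (X(B) = -4*(2 - 4) = -4*(-2) = 8)
604*X(m(6, 4)) = 604*8 = 4832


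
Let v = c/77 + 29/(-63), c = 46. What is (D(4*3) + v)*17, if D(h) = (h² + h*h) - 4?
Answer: 3347419/693 ≈ 4830.3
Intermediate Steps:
D(h) = -4 + 2*h² (D(h) = (h² + h²) - 4 = 2*h² - 4 = -4 + 2*h²)
v = 95/693 (v = 46/77 + 29/(-63) = 46*(1/77) + 29*(-1/63) = 46/77 - 29/63 = 95/693 ≈ 0.13709)
(D(4*3) + v)*17 = ((-4 + 2*(4*3)²) + 95/693)*17 = ((-4 + 2*12²) + 95/693)*17 = ((-4 + 2*144) + 95/693)*17 = ((-4 + 288) + 95/693)*17 = (284 + 95/693)*17 = (196907/693)*17 = 3347419/693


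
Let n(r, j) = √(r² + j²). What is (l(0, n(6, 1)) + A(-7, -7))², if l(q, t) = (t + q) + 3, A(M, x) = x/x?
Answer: (4 + √37)² ≈ 101.66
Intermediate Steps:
A(M, x) = 1
n(r, j) = √(j² + r²)
l(q, t) = 3 + q + t (l(q, t) = (q + t) + 3 = 3 + q + t)
(l(0, n(6, 1)) + A(-7, -7))² = ((3 + 0 + √(1² + 6²)) + 1)² = ((3 + 0 + √(1 + 36)) + 1)² = ((3 + 0 + √37) + 1)² = ((3 + √37) + 1)² = (4 + √37)²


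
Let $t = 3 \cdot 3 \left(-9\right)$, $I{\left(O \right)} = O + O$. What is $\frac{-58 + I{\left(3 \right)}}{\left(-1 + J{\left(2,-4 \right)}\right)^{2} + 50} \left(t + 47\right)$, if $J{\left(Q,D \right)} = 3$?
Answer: $\frac{884}{27} \approx 32.741$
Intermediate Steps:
$I{\left(O \right)} = 2 O$
$t = -81$ ($t = 9 \left(-9\right) = -81$)
$\frac{-58 + I{\left(3 \right)}}{\left(-1 + J{\left(2,-4 \right)}\right)^{2} + 50} \left(t + 47\right) = \frac{-58 + 2 \cdot 3}{\left(-1 + 3\right)^{2} + 50} \left(-81 + 47\right) = \frac{-58 + 6}{2^{2} + 50} \left(-34\right) = - \frac{52}{4 + 50} \left(-34\right) = - \frac{52}{54} \left(-34\right) = \left(-52\right) \frac{1}{54} \left(-34\right) = \left(- \frac{26}{27}\right) \left(-34\right) = \frac{884}{27}$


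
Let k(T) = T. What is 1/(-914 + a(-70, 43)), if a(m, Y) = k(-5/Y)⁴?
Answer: -3418801/3124783489 ≈ -0.0010941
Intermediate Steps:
a(m, Y) = 625/Y⁴ (a(m, Y) = (-5/Y)⁴ = 625/Y⁴)
1/(-914 + a(-70, 43)) = 1/(-914 + 625/43⁴) = 1/(-914 + 625*(1/3418801)) = 1/(-914 + 625/3418801) = 1/(-3124783489/3418801) = -3418801/3124783489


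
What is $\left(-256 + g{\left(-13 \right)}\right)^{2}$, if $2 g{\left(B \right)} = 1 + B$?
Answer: $68644$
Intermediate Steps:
$g{\left(B \right)} = \frac{1}{2} + \frac{B}{2}$ ($g{\left(B \right)} = \frac{1 + B}{2} = \frac{1}{2} + \frac{B}{2}$)
$\left(-256 + g{\left(-13 \right)}\right)^{2} = \left(-256 + \left(\frac{1}{2} + \frac{1}{2} \left(-13\right)\right)\right)^{2} = \left(-256 + \left(\frac{1}{2} - \frac{13}{2}\right)\right)^{2} = \left(-256 - 6\right)^{2} = \left(-262\right)^{2} = 68644$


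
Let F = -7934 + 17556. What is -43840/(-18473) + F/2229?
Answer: 275466566/41176317 ≈ 6.6899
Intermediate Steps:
F = 9622
-43840/(-18473) + F/2229 = -43840/(-18473) + 9622/2229 = -43840*(-1/18473) + 9622*(1/2229) = 43840/18473 + 9622/2229 = 275466566/41176317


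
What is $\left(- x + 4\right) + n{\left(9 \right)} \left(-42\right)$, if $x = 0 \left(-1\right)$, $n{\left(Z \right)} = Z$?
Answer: $-374$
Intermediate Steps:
$x = 0$
$\left(- x + 4\right) + n{\left(9 \right)} \left(-42\right) = \left(\left(-1\right) 0 + 4\right) + 9 \left(-42\right) = \left(0 + 4\right) - 378 = 4 - 378 = -374$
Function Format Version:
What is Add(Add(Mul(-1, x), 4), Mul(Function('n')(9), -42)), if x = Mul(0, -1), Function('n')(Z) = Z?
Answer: -374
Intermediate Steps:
x = 0
Add(Add(Mul(-1, x), 4), Mul(Function('n')(9), -42)) = Add(Add(Mul(-1, 0), 4), Mul(9, -42)) = Add(Add(0, 4), -378) = Add(4, -378) = -374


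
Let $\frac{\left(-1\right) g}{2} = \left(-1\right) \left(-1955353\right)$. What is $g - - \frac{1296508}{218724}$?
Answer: $- \frac{213840990659}{54681} \approx -3.9107 \cdot 10^{6}$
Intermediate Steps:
$g = -3910706$ ($g = - 2 \left(\left(-1\right) \left(-1955353\right)\right) = \left(-2\right) 1955353 = -3910706$)
$g - - \frac{1296508}{218724} = -3910706 - - \frac{1296508}{218724} = -3910706 - \left(-1296508\right) \frac{1}{218724} = -3910706 - - \frac{324127}{54681} = -3910706 + \frac{324127}{54681} = - \frac{213840990659}{54681}$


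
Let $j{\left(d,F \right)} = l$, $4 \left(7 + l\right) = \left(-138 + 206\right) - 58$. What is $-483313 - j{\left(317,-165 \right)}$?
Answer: $- \frac{966617}{2} \approx -4.8331 \cdot 10^{5}$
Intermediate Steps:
$l = - \frac{9}{2}$ ($l = -7 + \frac{\left(-138 + 206\right) - 58}{4} = -7 + \frac{68 - 58}{4} = -7 + \frac{1}{4} \cdot 10 = -7 + \frac{5}{2} = - \frac{9}{2} \approx -4.5$)
$j{\left(d,F \right)} = - \frac{9}{2}$
$-483313 - j{\left(317,-165 \right)} = -483313 - - \frac{9}{2} = -483313 + \frac{9}{2} = - \frac{966617}{2}$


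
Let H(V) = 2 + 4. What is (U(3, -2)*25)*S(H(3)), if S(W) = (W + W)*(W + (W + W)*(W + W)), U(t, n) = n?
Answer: -90000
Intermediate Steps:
H(V) = 6
S(W) = 2*W*(W + 4*W**2) (S(W) = (2*W)*(W + (2*W)*(2*W)) = (2*W)*(W + 4*W**2) = 2*W*(W + 4*W**2))
(U(3, -2)*25)*S(H(3)) = (-2*25)*(6**2*(2 + 8*6)) = -1800*(2 + 48) = -1800*50 = -50*1800 = -90000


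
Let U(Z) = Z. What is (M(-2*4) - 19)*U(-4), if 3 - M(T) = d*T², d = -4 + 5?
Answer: 320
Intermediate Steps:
d = 1
M(T) = 3 - T²
(M(-2*4) - 19)*U(-4) = ((3 - (-2*4)²) - 19)*(-4) = ((3 - 1*(-8)²) - 19)*(-4) = ((3 - 1*64) - 19)*(-4) = ((3 - 64) - 19)*(-4) = (-61 - 19)*(-4) = -80*(-4) = 320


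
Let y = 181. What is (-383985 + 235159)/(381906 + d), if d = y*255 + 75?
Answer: -74413/214068 ≈ -0.34761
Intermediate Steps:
d = 46230 (d = 181*255 + 75 = 46155 + 75 = 46230)
(-383985 + 235159)/(381906 + d) = (-383985 + 235159)/(381906 + 46230) = -148826/428136 = -148826*1/428136 = -74413/214068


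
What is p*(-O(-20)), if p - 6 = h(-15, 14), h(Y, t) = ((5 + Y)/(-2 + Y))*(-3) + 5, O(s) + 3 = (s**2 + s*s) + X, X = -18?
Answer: -122303/17 ≈ -7194.3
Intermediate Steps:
O(s) = -21 + 2*s**2 (O(s) = -3 + ((s**2 + s*s) - 18) = -3 + ((s**2 + s**2) - 18) = -3 + (2*s**2 - 18) = -3 + (-18 + 2*s**2) = -21 + 2*s**2)
h(Y, t) = 5 - 3*(5 + Y)/(-2 + Y) (h(Y, t) = ((5 + Y)/(-2 + Y))*(-3) + 5 = -3*(5 + Y)/(-2 + Y) + 5 = 5 - 3*(5 + Y)/(-2 + Y))
p = 157/17 (p = 6 + (-25 + 2*(-15))/(-2 - 15) = 6 + (-25 - 30)/(-17) = 6 - 1/17*(-55) = 6 + 55/17 = 157/17 ≈ 9.2353)
p*(-O(-20)) = 157*(-(-21 + 2*(-20)**2))/17 = 157*(-(-21 + 2*400))/17 = 157*(-(-21 + 800))/17 = 157*(-1*779)/17 = (157/17)*(-779) = -122303/17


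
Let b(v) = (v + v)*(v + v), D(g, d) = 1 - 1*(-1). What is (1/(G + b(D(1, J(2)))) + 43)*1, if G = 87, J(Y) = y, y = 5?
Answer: 4430/103 ≈ 43.010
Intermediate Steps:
J(Y) = 5
D(g, d) = 2 (D(g, d) = 1 + 1 = 2)
b(v) = 4*v**2 (b(v) = (2*v)*(2*v) = 4*v**2)
(1/(G + b(D(1, J(2)))) + 43)*1 = (1/(87 + 4*2**2) + 43)*1 = (1/(87 + 4*4) + 43)*1 = (1/(87 + 16) + 43)*1 = (1/103 + 43)*1 = (4430/103)*1 = 4430/103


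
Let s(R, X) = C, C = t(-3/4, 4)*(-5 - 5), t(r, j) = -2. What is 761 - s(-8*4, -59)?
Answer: 741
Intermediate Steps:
C = 20 (C = -2*(-5 - 5) = -2*(-10) = 20)
s(R, X) = 20
761 - s(-8*4, -59) = 761 - 1*20 = 761 - 20 = 741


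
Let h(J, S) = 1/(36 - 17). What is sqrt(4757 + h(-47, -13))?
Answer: 4*sqrt(107331)/19 ≈ 68.971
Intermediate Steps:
h(J, S) = 1/19
sqrt(4757 + h(-47, -13)) = sqrt(4757 + 1/19) = sqrt(90384/19) = 4*sqrt(107331)/19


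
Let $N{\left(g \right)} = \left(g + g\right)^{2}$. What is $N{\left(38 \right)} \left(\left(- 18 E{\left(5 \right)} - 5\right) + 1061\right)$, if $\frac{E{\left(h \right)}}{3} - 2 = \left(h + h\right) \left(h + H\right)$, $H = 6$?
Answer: $-28833792$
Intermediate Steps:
$N{\left(g \right)} = 4 g^{2}$ ($N{\left(g \right)} = \left(2 g\right)^{2} = 4 g^{2}$)
$E{\left(h \right)} = 6 + 6 h \left(6 + h\right)$ ($E{\left(h \right)} = 6 + 3 \left(h + h\right) \left(h + 6\right) = 6 + 3 \cdot 2 h \left(6 + h\right) = 6 + 6 h \left(6 + h\right)$)
$N{\left(38 \right)} \left(\left(- 18 E{\left(5 \right)} - 5\right) + 1061\right) = 4 \cdot 38^{2} \left(\left(- 18 \left(6 + 6 \cdot 5^{2} + 36 \cdot 5\right) - 5\right) + 1061\right) = 4 \cdot 1444 \left(\left(- 18 \left(6 + 6 \cdot 25 + 180\right) - 5\right) + 1061\right) = 5776 \left(\left(- 18 \left(6 + 150 + 180\right) - 5\right) + 1061\right) = 5776 \left(\left(\left(-18\right) 336 - 5\right) + 1061\right) = 5776 \left(\left(-6048 - 5\right) + 1061\right) = 5776 \left(-6053 + 1061\right) = 5776 \left(-4992\right) = -28833792$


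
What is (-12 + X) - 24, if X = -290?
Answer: -326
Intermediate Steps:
(-12 + X) - 24 = (-12 - 290) - 24 = -302 - 24 = -326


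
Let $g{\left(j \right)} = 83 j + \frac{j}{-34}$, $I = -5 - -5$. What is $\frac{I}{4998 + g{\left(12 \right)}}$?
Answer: $0$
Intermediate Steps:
$I = 0$ ($I = -5 + 5 = 0$)
$g{\left(j \right)} = \frac{2821 j}{34}$ ($g{\left(j \right)} = 83 j + j \left(- \frac{1}{34}\right) = 83 j - \frac{j}{34} = \frac{2821 j}{34}$)
$\frac{I}{4998 + g{\left(12 \right)}} = \frac{1}{4998 + \frac{2821}{34} \cdot 12} \cdot 0 = \frac{1}{4998 + \frac{16926}{17}} \cdot 0 = \frac{1}{\frac{101892}{17}} \cdot 0 = \frac{17}{101892} \cdot 0 = 0$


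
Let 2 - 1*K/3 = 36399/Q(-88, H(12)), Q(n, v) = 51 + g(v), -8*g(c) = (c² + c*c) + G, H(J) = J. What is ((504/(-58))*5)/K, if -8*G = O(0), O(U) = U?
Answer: 700/117189 ≈ 0.0059733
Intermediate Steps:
G = 0 (G = -⅛*0 = 0)
g(c) = -c²/4 (g(c) = -((c² + c*c) + 0)/8 = -((c² + c²) + 0)/8 = -(2*c² + 0)/8 = -c²/4)
Q(n, v) = 51 - v²/4
K = -36369/5 (K = 6 - 109197/(51 - ¼*12²) = 6 - 109197/(51 - ¼*144) = 6 - 109197/(51 - 36) = 6 - 109197/15 = 6 - 3*12133/5 = 6 - 36399/5 = -36369/5 ≈ -7273.8)
((504/(-58))*5)/K = ((504/(-58))*5)/(-36369/5) = ((504*(-1/58))*5)*(-5/36369) = -252/29*5*(-5/36369) = -1260/29*(-5/36369) = 700/117189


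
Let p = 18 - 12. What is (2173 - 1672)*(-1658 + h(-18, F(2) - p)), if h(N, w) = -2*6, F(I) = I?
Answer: -836670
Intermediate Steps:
p = 6
h(N, w) = -12
(2173 - 1672)*(-1658 + h(-18, F(2) - p)) = (2173 - 1672)*(-1658 - 12) = 501*(-1670) = -836670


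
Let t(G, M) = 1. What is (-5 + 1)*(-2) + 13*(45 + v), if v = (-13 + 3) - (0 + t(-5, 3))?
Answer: 450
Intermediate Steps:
v = -11 (v = (-13 + 3) - (0 + 1) = -10 - 1*1 = -10 - 1 = -11)
(-5 + 1)*(-2) + 13*(45 + v) = (-5 + 1)*(-2) + 13*(45 - 11) = -4*(-2) + 13*34 = 8 + 442 = 450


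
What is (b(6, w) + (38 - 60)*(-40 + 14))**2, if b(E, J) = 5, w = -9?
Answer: 332929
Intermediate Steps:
(b(6, w) + (38 - 60)*(-40 + 14))**2 = (5 + (38 - 60)*(-40 + 14))**2 = (5 - 22*(-26))**2 = (5 + 572)**2 = 577**2 = 332929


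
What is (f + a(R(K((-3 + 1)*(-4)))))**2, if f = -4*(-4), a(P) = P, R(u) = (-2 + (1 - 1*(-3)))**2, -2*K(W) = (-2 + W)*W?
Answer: 400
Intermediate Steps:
K(W) = -W*(-2 + W)/2 (K(W) = -(-2 + W)*W/2 = -W*(-2 + W)/2)
R(u) = 4 (R(u) = (-2 + (1 + 3))**2 = (-2 + 4)**2 = 2**2 = 4)
f = 16
(f + a(R(K((-3 + 1)*(-4)))))**2 = (16 + 4)**2 = 20**2 = 400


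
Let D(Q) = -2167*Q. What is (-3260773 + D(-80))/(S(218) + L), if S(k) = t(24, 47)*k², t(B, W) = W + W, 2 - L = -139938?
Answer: -3087413/4607196 ≈ -0.67013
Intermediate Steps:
L = 139940 (L = 2 - 1*(-139938) = 2 + 139938 = 139940)
t(B, W) = 2*W
S(k) = 94*k² (S(k) = (2*47)*k² = 94*k²)
(-3260773 + D(-80))/(S(218) + L) = (-3260773 - 2167*(-80))/(94*218² + 139940) = (-3260773 + 173360)/(94*47524 + 139940) = -3087413/(4467256 + 139940) = -3087413/4607196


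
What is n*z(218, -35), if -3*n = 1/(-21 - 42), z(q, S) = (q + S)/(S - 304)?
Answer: -61/21357 ≈ -0.0028562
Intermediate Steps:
z(q, S) = (S + q)/(-304 + S)
n = 1/189 (n = -1/(3*(-21 - 42)) = -⅓/(-63) = -⅓*(-1/63) = 1/189 ≈ 0.0052910)
n*z(218, -35) = ((-35 + 218)/(-304 - 35))/189 = (183/(-339))/189 = (-1/339*183)/189 = (1/189)*(-61/113) = -61/21357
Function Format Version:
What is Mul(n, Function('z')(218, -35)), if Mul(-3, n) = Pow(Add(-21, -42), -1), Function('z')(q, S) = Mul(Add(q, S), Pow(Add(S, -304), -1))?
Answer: Rational(-61, 21357) ≈ -0.0028562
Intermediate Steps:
Function('z')(q, S) = Mul(Pow(Add(-304, S), -1), Add(S, q)) (Function('z')(q, S) = Mul(Add(S, q), Pow(Add(-304, S), -1)) = Mul(Pow(Add(-304, S), -1), Add(S, q)))
n = Rational(1, 189) (n = Mul(Rational(-1, 3), Pow(Add(-21, -42), -1)) = Mul(Rational(-1, 3), Pow(-63, -1)) = Mul(Rational(-1, 3), Rational(-1, 63)) = Rational(1, 189) ≈ 0.0052910)
Mul(n, Function('z')(218, -35)) = Mul(Rational(1, 189), Mul(Pow(Add(-304, -35), -1), Add(-35, 218))) = Mul(Rational(1, 189), Mul(Pow(-339, -1), 183)) = Mul(Rational(1, 189), Mul(Rational(-1, 339), 183)) = Mul(Rational(1, 189), Rational(-61, 113)) = Rational(-61, 21357)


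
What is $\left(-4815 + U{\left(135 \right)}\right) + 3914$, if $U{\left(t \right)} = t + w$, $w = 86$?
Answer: $-680$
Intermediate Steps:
$U{\left(t \right)} = 86 + t$ ($U{\left(t \right)} = t + 86 = 86 + t$)
$\left(-4815 + U{\left(135 \right)}\right) + 3914 = \left(-4815 + \left(86 + 135\right)\right) + 3914 = \left(-4815 + 221\right) + 3914 = -4594 + 3914 = -680$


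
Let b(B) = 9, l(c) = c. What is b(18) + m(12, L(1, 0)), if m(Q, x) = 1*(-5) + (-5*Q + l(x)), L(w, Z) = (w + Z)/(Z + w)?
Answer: -55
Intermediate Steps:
L(w, Z) = 1 (L(w, Z) = (Z + w)/(Z + w) = 1)
m(Q, x) = -5 + x - 5*Q (m(Q, x) = 1*(-5) + (-5*Q + x) = -5 + (x - 5*Q) = -5 + x - 5*Q)
b(18) + m(12, L(1, 0)) = 9 + (-5 + 1 - 5*12) = 9 + (-5 + 1 - 60) = 9 - 64 = -55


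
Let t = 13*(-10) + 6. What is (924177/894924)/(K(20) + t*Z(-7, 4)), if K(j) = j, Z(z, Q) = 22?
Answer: -308059/807818064 ≈ -0.00038135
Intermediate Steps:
t = -124 (t = -130 + 6 = -124)
(924177/894924)/(K(20) + t*Z(-7, 4)) = (924177/894924)/(20 - 124*22) = (924177*(1/894924))/(20 - 2728) = (308059/298308)/(-2708) = (308059/298308)*(-1/2708) = -308059/807818064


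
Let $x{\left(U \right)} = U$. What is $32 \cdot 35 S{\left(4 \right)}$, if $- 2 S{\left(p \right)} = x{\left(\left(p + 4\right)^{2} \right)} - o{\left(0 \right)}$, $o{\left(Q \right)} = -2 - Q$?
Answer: $-36960$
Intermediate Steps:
$S{\left(p \right)} = -1 - \frac{\left(4 + p\right)^{2}}{2}$ ($S{\left(p \right)} = - \frac{\left(p + 4\right)^{2} - \left(-2 - 0\right)}{2} = - \frac{\left(4 + p\right)^{2} - \left(-2 + 0\right)}{2} = - \frac{\left(4 + p\right)^{2} - -2}{2} = - \frac{\left(4 + p\right)^{2} + 2}{2} = - \frac{2 + \left(4 + p\right)^{2}}{2} = -1 - \frac{\left(4 + p\right)^{2}}{2}$)
$32 \cdot 35 S{\left(4 \right)} = 32 \cdot 35 \left(-1 - \frac{\left(4 + 4\right)^{2}}{2}\right) = 1120 \left(-1 - \frac{8^{2}}{2}\right) = 1120 \left(-1 - 32\right) = 1120 \left(-33\right) = -36960$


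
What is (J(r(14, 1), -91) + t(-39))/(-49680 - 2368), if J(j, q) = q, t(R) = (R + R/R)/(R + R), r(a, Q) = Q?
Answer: 1765/1014936 ≈ 0.0017390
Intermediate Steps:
t(R) = (1 + R)/(2*R) (t(R) = (R + 1)/((2*R)) = (1 + R)*(1/(2*R)) = (1 + R)/(2*R))
(J(r(14, 1), -91) + t(-39))/(-49680 - 2368) = (-91 + (½)*(1 - 39)/(-39))/(-49680 - 2368) = (-91 + (½)*(-1/39)*(-38))/(-52048) = (-91 + 19/39)*(-1/52048) = -3530/39*(-1/52048) = 1765/1014936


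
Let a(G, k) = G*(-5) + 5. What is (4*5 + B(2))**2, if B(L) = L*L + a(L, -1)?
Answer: 361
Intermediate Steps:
a(G, k) = 5 - 5*G (a(G, k) = -5*G + 5 = 5 - 5*G)
B(L) = 5 + L**2 - 5*L (B(L) = L*L + (5 - 5*L) = L**2 + (5 - 5*L) = 5 + L**2 - 5*L)
(4*5 + B(2))**2 = (4*5 + (5 + 2**2 - 5*2))**2 = (20 + (5 + 4 - 10))**2 = (20 - 1)**2 = 19**2 = 361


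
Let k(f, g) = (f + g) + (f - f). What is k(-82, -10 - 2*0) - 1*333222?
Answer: -333314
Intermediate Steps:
k(f, g) = f + g (k(f, g) = (f + g) + 0 = f + g)
k(-82, -10 - 2*0) - 1*333222 = (-82 + (-10 - 2*0)) - 1*333222 = (-82 + (-10 + 0)) - 333222 = (-82 - 10) - 333222 = -92 - 333222 = -333314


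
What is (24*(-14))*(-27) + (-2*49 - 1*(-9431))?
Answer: 18405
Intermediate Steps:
(24*(-14))*(-27) + (-2*49 - 1*(-9431)) = -336*(-27) + (-98 + 9431) = 9072 + 9333 = 18405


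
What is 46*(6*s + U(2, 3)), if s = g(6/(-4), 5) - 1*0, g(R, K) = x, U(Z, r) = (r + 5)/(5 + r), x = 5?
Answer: 1426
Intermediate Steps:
U(Z, r) = 1 (U(Z, r) = (5 + r)/(5 + r) = 1)
g(R, K) = 5
s = 5 (s = 5 - 1*0 = 5 + 0 = 5)
46*(6*s + U(2, 3)) = 46*(6*5 + 1) = 46*(30 + 1) = 46*31 = 1426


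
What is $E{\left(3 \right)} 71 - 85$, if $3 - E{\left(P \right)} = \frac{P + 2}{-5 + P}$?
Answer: $\frac{611}{2} \approx 305.5$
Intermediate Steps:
$E{\left(P \right)} = 3 - \frac{2 + P}{-5 + P}$ ($E{\left(P \right)} = 3 - \frac{P + 2}{-5 + P} = 3 - \frac{2 + P}{-5 + P}$)
$E{\left(3 \right)} 71 - 85 = \frac{-17 + 2 \cdot 3}{-5 + 3} \cdot 71 - 85 = \frac{-17 + 6}{-2} \cdot 71 - 85 = \left(- \frac{1}{2}\right) \left(-11\right) 71 - 85 = \frac{11}{2} \cdot 71 - 85 = \frac{781}{2} - 85 = \frac{611}{2}$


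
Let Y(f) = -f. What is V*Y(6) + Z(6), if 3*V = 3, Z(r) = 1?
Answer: -5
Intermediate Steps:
V = 1 (V = (⅓)*3 = 1)
V*Y(6) + Z(6) = 1*(-1*6) + 1 = 1*(-6) + 1 = -6 + 1 = -5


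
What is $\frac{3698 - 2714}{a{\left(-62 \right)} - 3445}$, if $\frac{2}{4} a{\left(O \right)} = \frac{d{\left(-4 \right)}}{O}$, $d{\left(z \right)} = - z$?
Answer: $- \frac{30504}{106799} \approx -0.28562$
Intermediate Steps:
$a{\left(O \right)} = \frac{8}{O}$ ($a{\left(O \right)} = 2 \frac{\left(-1\right) \left(-4\right)}{O} = 2 \frac{4}{O} = \frac{8}{O}$)
$\frac{3698 - 2714}{a{\left(-62 \right)} - 3445} = \frac{3698 - 2714}{\frac{8}{-62} - 3445} = \frac{984}{8 \left(- \frac{1}{62}\right) - 3445} = \frac{984}{- \frac{4}{31} - 3445} = \frac{984}{- \frac{106799}{31}} = 984 \left(- \frac{31}{106799}\right) = - \frac{30504}{106799}$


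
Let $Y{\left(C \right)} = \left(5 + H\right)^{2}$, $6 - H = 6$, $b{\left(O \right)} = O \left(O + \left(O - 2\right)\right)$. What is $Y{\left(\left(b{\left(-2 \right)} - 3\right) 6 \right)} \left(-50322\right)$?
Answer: $-1258050$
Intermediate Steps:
$b{\left(O \right)} = O \left(-2 + 2 O\right)$ ($b{\left(O \right)} = O \left(O + \left(-2 + O\right)\right) = O \left(-2 + 2 O\right)$)
$H = 0$ ($H = 6 - 6 = 0$)
$Y{\left(C \right)} = 25$ ($Y{\left(C \right)} = \left(5 + 0\right)^{2} = 5^{2} = 25$)
$Y{\left(\left(b{\left(-2 \right)} - 3\right) 6 \right)} \left(-50322\right) = 25 \left(-50322\right) = -1258050$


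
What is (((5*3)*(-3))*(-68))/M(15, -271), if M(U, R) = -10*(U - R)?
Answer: -153/143 ≈ -1.0699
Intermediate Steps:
M(U, R) = -10*U + 10*R
(((5*3)*(-3))*(-68))/M(15, -271) = (((5*3)*(-3))*(-68))/(-10*15 + 10*(-271)) = ((15*(-3))*(-68))/(-150 - 2710) = -45*(-68)/(-2860) = 3060*(-1/2860) = -153/143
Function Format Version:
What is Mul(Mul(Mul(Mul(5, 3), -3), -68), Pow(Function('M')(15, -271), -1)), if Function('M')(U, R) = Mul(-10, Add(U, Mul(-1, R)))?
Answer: Rational(-153, 143) ≈ -1.0699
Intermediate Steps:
Function('M')(U, R) = Add(Mul(-10, U), Mul(10, R))
Mul(Mul(Mul(Mul(5, 3), -3), -68), Pow(Function('M')(15, -271), -1)) = Mul(Mul(Mul(Mul(5, 3), -3), -68), Pow(Add(Mul(-10, 15), Mul(10, -271)), -1)) = Mul(Mul(Mul(15, -3), -68), Pow(Add(-150, -2710), -1)) = Mul(Mul(-45, -68), Pow(-2860, -1)) = Mul(3060, Rational(-1, 2860)) = Rational(-153, 143)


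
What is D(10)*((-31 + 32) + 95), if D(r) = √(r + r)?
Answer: 192*√5 ≈ 429.33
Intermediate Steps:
D(r) = √2*√r (D(r) = √(2*r) = √2*√r)
D(10)*((-31 + 32) + 95) = (√2*√10)*((-31 + 32) + 95) = (2*√5)*(1 + 95) = (2*√5)*96 = 192*√5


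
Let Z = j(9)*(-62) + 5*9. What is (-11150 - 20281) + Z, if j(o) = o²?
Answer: -36408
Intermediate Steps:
Z = -4977 (Z = 9²*(-62) + 5*9 = 81*(-62) + 45 = -5022 + 45 = -4977)
(-11150 - 20281) + Z = (-11150 - 20281) - 4977 = -31431 - 4977 = -36408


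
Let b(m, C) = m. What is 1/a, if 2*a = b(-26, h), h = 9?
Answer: -1/13 ≈ -0.076923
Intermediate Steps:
a = -13 (a = (½)*(-26) = -13)
1/a = 1/(-13) = -1/13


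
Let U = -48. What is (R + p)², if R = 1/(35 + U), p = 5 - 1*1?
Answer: 2601/169 ≈ 15.391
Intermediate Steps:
p = 4 (p = 5 - 1 = 4)
R = -1/13 (R = 1/(35 - 48) = 1/(-13) = -1/13 ≈ -0.076923)
(R + p)² = (-1/13 + 4)² = (51/13)² = 2601/169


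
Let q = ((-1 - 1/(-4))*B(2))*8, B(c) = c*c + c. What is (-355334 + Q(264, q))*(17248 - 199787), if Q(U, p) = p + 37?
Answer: 64862130487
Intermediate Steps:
B(c) = c + c² (B(c) = c² + c = c + c²)
q = -36 (q = ((-1 - 1/(-4))*(2*(1 + 2)))*8 = ((-1 - 1*(-¼))*(2*3))*8 = ((-1 + ¼)*6)*8 = -¾*6*8 = -9/2*8 = -36)
Q(U, p) = 37 + p
(-355334 + Q(264, q))*(17248 - 199787) = (-355334 + (37 - 36))*(17248 - 199787) = (-355334 + 1)*(-182539) = -355333*(-182539) = 64862130487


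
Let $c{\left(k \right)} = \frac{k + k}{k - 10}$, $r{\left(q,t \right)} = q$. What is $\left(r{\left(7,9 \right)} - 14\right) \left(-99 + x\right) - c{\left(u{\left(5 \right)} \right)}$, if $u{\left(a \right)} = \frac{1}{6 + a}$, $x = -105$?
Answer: $\frac{155654}{109} \approx 1428.0$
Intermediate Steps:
$c{\left(k \right)} = \frac{2 k}{-10 + k}$
$\left(r{\left(7,9 \right)} - 14\right) \left(-99 + x\right) - c{\left(u{\left(5 \right)} \right)} = \left(7 - 14\right) \left(-99 - 105\right) - \frac{2}{\left(6 + 5\right) \left(-10 + \frac{1}{6 + 5}\right)} = \left(-7\right) \left(-204\right) - \frac{2}{11 \left(-10 + \frac{1}{11}\right)} = 1428 - 2 \cdot \frac{1}{11} \frac{1}{-10 + \frac{1}{11}} = 1428 - 2 \cdot \frac{1}{11} \frac{1}{- \frac{109}{11}} = 1428 - 2 \cdot \frac{1}{11} \left(- \frac{11}{109}\right) = 1428 - - \frac{2}{109} = 1428 + \frac{2}{109} = \frac{155654}{109}$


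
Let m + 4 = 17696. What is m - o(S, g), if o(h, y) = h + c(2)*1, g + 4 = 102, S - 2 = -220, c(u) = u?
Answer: 17908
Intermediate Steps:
m = 17692 (m = -4 + 17696 = 17692)
S = -218 (S = 2 - 220 = -218)
g = 98 (g = -4 + 102 = 98)
o(h, y) = 2 + h (o(h, y) = h + 2*1 = h + 2 = 2 + h)
m - o(S, g) = 17692 - (2 - 218) = 17692 - 1*(-216) = 17692 + 216 = 17908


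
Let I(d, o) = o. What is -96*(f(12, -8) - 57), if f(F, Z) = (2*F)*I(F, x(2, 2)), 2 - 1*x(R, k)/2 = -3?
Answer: -17568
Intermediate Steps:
x(R, k) = 10 (x(R, k) = 4 - 2*(-3) = 4 + 6 = 10)
f(F, Z) = 20*F (f(F, Z) = (2*F)*10 = 20*F)
-96*(f(12, -8) - 57) = -96*(20*12 - 57) = -96*(240 - 57) = -96*183 = -17568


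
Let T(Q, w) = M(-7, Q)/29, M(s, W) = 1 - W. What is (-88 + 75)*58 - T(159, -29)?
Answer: -21708/29 ≈ -748.55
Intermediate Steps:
T(Q, w) = 1/29 - Q/29 (T(Q, w) = (1 - Q)/29 = (1 - Q)*(1/29) = 1/29 - Q/29)
(-88 + 75)*58 - T(159, -29) = (-88 + 75)*58 - (1/29 - 1/29*159) = -13*58 - (1/29 - 159/29) = -754 - 1*(-158/29) = -754 + 158/29 = -21708/29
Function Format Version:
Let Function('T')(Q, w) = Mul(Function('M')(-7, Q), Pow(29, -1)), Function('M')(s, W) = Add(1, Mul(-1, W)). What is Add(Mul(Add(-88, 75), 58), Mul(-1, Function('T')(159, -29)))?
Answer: Rational(-21708, 29) ≈ -748.55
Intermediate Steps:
Function('T')(Q, w) = Add(Rational(1, 29), Mul(Rational(-1, 29), Q)) (Function('T')(Q, w) = Mul(Add(1, Mul(-1, Q)), Pow(29, -1)) = Mul(Add(1, Mul(-1, Q)), Rational(1, 29)) = Add(Rational(1, 29), Mul(Rational(-1, 29), Q)))
Add(Mul(Add(-88, 75), 58), Mul(-1, Function('T')(159, -29))) = Add(Mul(Add(-88, 75), 58), Mul(-1, Add(Rational(1, 29), Mul(Rational(-1, 29), 159)))) = Add(Mul(-13, 58), Mul(-1, Add(Rational(1, 29), Rational(-159, 29)))) = Add(-754, Mul(-1, Rational(-158, 29))) = Add(-754, Rational(158, 29)) = Rational(-21708, 29)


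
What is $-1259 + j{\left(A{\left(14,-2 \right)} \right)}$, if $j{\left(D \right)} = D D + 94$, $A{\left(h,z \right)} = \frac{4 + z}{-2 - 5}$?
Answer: $- \frac{57081}{49} \approx -1164.9$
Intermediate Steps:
$A{\left(h,z \right)} = - \frac{4}{7} - \frac{z}{7}$ ($A{\left(h,z \right)} = \frac{4 + z}{-7} = \left(4 + z\right) \left(- \frac{1}{7}\right) = - \frac{4}{7} - \frac{z}{7}$)
$j{\left(D \right)} = 94 + D^{2}$ ($j{\left(D \right)} = D^{2} + 94 = 94 + D^{2}$)
$-1259 + j{\left(A{\left(14,-2 \right)} \right)} = -1259 + \left(94 + \left(- \frac{4}{7} - - \frac{2}{7}\right)^{2}\right) = -1259 + \left(94 + \left(- \frac{4}{7} + \frac{2}{7}\right)^{2}\right) = -1259 + \left(94 + \left(- \frac{2}{7}\right)^{2}\right) = -1259 + \left(94 + \frac{4}{49}\right) = -1259 + \frac{4610}{49} = - \frac{57081}{49}$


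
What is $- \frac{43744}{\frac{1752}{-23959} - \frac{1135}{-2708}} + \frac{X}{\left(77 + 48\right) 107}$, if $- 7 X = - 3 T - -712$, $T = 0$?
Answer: $- \frac{37960301857260984}{300256030375} \approx -1.2643 \cdot 10^{5}$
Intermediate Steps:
$X = - \frac{712}{7}$ ($X = - \frac{\left(-3\right) 0 - -712}{7} = - \frac{0 + 712}{7} = \left(- \frac{1}{7}\right) 712 = - \frac{712}{7} \approx -101.71$)
$- \frac{43744}{\frac{1752}{-23959} - \frac{1135}{-2708}} + \frac{X}{\left(77 + 48\right) 107} = - \frac{43744}{\frac{1752}{-23959} - \frac{1135}{-2708}} - \frac{712}{7 \left(77 + 48\right) 107} = - \frac{43744}{1752 \left(- \frac{1}{23959}\right) - - \frac{1135}{2708}} - \frac{712}{7 \cdot 125 \cdot 107} = - \frac{43744}{- \frac{1752}{23959} + \frac{1135}{2708}} - \frac{712}{7 \cdot 13375} = - \frac{43744}{\frac{22449049}{64880972}} - \frac{712}{93625} = \left(-43744\right) \frac{64880972}{22449049} - \frac{712}{93625} = - \frac{2838153239168}{22449049} - \frac{712}{93625} = - \frac{37960301857260984}{300256030375}$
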